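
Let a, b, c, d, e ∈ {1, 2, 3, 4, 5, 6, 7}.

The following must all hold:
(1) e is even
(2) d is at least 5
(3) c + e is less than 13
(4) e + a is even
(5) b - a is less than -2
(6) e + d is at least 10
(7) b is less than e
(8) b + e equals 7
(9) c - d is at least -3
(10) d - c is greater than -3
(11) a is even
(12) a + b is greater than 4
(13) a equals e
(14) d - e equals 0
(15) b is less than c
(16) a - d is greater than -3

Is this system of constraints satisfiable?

One satisfying assignment is a = 6, b = 1, c = 6, d = 6, e = 6.
For the less obvious constraints — constraint 3: c + e = 12; constraint 5: b - a = -5; constraint 6: e + d = 12 — and the others hold by inspection.

Satisfiable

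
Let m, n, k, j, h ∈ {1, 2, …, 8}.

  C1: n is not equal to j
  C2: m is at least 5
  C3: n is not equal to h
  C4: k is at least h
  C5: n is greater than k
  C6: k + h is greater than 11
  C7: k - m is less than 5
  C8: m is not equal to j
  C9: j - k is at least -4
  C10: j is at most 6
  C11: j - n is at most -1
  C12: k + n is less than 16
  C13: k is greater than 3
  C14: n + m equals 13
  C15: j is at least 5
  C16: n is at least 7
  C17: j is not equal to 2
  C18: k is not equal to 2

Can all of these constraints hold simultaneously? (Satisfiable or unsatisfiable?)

Take m = 5, n = 8, k = 7, j = 6, h = 7. Then constraint 6: k + h = 14; constraint 7: k - m = 2, and every other listed constraint is also met.

Satisfiable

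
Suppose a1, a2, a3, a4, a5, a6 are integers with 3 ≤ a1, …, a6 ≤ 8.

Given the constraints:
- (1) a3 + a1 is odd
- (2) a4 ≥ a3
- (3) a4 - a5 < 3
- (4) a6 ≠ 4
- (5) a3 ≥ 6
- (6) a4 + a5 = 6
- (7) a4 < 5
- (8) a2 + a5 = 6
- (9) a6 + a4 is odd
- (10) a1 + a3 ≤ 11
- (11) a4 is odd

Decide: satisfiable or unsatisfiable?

From constraints 2 and 5: a4 ≥ a3 and a3 ≥ 6, so a4 ≥ 6. From constraint 7: a4 ≤ 4. But 4 < 6, so no value of a4 works.

Unsatisfiable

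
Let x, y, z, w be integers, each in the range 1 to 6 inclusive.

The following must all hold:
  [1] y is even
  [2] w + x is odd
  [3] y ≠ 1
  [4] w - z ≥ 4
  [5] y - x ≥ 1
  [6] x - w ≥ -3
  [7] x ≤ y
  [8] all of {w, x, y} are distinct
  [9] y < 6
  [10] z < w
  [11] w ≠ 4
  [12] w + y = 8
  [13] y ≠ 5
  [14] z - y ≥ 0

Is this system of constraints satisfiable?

Constraints 4, 5, 6, and 14 give x − w ≥ -3, w − z ≥ 4, z − y ≥ 0, y − x ≥ 1.
Adding all 4 inequalities: the left sides telescope to 0, and the right sides sum to (-3) + 4 + 0 + 1 = 2. So 0 ≥ 2, which is false.

Unsatisfiable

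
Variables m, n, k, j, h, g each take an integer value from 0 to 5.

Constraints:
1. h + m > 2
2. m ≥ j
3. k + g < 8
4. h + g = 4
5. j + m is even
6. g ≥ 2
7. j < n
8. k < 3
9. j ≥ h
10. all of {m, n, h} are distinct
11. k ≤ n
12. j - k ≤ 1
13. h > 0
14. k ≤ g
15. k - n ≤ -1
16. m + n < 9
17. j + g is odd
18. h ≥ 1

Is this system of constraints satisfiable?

The assignment m = 2, n = 4, k = 2, j = 2, h = 1, g = 3 works:
  constraint 1 holds since h + m = 3.
  constraint 3 holds since k + g = 5.
The rest check out directly.

Satisfiable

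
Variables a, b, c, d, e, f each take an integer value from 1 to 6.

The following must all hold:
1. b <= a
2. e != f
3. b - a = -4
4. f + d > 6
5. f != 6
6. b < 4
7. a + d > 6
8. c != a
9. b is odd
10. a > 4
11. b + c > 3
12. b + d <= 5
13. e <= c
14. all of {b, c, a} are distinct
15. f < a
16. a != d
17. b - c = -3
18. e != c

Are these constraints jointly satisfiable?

Satisfiable

Take a = 5, b = 1, c = 4, d = 4, e = 1, f = 4. Then constraint 3: b - a = -4; constraint 4: f + d = 8; constraint 7: a + d = 9, and every other listed constraint is also met.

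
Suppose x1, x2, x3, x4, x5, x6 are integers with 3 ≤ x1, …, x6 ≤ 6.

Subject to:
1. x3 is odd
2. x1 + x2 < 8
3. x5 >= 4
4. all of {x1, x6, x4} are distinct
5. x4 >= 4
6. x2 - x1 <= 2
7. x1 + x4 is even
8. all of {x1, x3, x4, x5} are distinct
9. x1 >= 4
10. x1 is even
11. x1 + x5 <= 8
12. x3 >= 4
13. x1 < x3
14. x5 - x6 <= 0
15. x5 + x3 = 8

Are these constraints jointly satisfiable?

Unsatisfiable

Constraints 3, 5, 9, and 12 confine each of x1, x3, x4, x5 to the 3 values {4, …, 6} (the domain already gives each ≤ 6).
Constraint 8 requires all 4 of them to be distinct, but only 3 values are available — impossible by the pigeonhole principle.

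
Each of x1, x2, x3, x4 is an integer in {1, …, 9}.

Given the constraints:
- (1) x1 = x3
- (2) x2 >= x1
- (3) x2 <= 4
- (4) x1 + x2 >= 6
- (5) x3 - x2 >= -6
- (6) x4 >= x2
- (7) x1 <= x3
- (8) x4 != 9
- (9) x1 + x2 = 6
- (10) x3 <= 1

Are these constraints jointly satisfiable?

Unsatisfiable

From constraints 7 and 10: x1 ≤ x3 ≤ 1. From constraint 3: x2 ≤ 4. Hence x1 + x2 ≤ 5. But constraint 4 requires x1 + x2 ≥ 6, and 6 > 5. Contradiction.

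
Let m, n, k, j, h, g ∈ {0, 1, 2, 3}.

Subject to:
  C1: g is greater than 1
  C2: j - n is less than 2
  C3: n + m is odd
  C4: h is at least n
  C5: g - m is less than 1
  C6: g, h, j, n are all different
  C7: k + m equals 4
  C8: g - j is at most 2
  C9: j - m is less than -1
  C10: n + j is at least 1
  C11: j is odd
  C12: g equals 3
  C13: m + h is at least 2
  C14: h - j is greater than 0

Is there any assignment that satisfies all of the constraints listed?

Try m = 3, n = 0, k = 1, j = 1, h = 2, g = 3.
Check constraint 2: j - n = 1; constraint 5: g - m = 0; constraint 7: k + m = 4. The remaining constraints are straightforward to verify.

Satisfiable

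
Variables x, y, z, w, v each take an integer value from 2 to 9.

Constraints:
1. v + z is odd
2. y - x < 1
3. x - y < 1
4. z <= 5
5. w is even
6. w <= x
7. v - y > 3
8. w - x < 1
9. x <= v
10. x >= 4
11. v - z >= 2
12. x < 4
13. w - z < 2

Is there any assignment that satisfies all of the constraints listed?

From constraint 10: x ≥ 4. From constraint 12: x ≤ 3. But 3 < 4, so no value of x works.

Unsatisfiable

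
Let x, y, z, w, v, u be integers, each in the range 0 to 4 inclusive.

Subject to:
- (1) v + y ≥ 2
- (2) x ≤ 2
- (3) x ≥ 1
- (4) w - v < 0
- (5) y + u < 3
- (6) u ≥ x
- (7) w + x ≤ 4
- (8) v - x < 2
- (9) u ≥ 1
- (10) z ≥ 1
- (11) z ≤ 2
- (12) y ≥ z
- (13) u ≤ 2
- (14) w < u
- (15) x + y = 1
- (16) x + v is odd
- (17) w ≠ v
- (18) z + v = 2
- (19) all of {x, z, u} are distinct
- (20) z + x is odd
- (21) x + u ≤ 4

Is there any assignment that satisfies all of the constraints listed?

Unsatisfiable

Constraints 2, 3, 9, 10, 11, and 13 confine each of x, z, u to the 2 values {1, 2}.
Constraint 19 requires all 3 of them to be distinct, but only 2 values are available — impossible by the pigeonhole principle.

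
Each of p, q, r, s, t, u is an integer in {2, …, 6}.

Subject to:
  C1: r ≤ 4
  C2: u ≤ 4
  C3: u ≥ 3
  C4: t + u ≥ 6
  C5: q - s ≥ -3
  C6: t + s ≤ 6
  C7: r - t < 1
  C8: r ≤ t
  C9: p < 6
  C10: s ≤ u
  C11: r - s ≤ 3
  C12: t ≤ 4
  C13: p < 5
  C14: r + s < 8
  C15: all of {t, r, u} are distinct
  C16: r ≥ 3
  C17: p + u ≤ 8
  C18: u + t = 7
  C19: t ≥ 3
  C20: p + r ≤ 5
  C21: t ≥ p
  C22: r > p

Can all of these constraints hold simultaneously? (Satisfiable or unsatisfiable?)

Constraints 1, 2, 3, 12, 16, and 19 confine each of t, r, u to the 2 values {3, 4}.
Constraint 15 requires all 3 of them to be distinct, but only 2 values are available — impossible by the pigeonhole principle.

Unsatisfiable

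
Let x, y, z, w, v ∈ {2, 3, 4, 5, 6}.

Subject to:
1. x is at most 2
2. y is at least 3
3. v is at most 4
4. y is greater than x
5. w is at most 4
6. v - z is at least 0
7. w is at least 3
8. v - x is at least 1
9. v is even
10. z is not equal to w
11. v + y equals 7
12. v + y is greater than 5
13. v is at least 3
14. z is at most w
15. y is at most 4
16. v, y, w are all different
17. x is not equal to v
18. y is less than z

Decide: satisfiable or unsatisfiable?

Constraints 2, 3, 5, 7, 13, and 15 confine each of v, y, w to the 2 values {3, 4}.
Constraint 16 requires all 3 of them to be distinct, but only 2 values are available — impossible by the pigeonhole principle.

Unsatisfiable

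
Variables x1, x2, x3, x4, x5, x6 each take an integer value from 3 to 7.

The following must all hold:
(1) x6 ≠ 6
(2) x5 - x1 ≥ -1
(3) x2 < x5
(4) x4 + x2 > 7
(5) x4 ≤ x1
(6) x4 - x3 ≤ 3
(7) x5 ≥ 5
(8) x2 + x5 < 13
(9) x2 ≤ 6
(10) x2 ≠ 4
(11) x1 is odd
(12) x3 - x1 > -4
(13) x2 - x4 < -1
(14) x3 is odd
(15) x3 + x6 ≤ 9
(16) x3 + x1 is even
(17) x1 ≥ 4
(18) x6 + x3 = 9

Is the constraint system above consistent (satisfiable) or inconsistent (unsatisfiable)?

Satisfiable

One satisfying assignment is x1 = 7, x2 = 3, x3 = 5, x4 = 7, x5 = 7, x6 = 4.
For the less obvious constraints — constraint 2: x5 - x1 = 0; constraint 4: x4 + x2 = 10 — and the others hold by inspection.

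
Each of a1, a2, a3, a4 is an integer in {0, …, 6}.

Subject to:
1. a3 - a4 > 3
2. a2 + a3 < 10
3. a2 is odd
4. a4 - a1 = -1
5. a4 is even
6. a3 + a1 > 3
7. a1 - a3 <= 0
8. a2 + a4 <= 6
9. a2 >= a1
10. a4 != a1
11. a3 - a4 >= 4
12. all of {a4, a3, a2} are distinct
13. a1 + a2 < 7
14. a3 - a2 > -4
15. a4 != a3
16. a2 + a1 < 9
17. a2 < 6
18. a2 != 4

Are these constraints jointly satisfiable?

Satisfiable

One satisfying assignment is a1 = 1, a2 = 5, a3 = 4, a4 = 0.
For the less obvious constraints — constraint 1: a3 - a4 = 4; constraint 2: a2 + a3 = 9 — and the others hold by inspection.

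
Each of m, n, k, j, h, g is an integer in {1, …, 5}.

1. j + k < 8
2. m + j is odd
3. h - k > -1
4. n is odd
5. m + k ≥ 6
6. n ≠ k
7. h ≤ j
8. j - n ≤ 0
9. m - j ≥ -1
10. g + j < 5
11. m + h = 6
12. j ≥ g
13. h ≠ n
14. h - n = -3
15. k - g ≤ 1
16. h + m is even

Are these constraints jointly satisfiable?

Satisfiable

Take m = 4, n = 5, k = 2, j = 3, h = 2, g = 1. Then constraint 1: j + k = 5; constraint 3: h - k = 0; constraint 5: m + k = 6, and every other listed constraint is also met.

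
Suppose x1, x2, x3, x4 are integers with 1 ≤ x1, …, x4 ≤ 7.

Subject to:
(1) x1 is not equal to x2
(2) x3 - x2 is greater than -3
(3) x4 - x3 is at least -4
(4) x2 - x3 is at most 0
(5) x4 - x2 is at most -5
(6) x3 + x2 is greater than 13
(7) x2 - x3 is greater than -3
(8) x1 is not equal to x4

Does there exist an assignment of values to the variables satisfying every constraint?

Unsatisfiable

Constraints 3, 4, and 5 give x4 − x3 ≥ -4, x3 − x2 ≥ 0, x2 − x4 ≥ 5.
Adding all 3 inequalities: the left sides telescope to 0, and the right sides sum to (-4) + 0 + 5 = 1. So 0 ≥ 1, which is false.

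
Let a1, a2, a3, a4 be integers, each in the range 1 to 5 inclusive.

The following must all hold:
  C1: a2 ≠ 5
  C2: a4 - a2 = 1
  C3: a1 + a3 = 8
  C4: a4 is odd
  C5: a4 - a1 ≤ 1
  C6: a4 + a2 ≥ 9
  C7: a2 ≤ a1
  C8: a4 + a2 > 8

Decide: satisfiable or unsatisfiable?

Satisfiable

Setting (a1, a2, a3, a4) = (4, 4, 4, 5) satisfies everything: constraint 2: a4 - a2 = 1; constraint 3: a1 + a3 = 8; constraint 5: a4 - a1 = 1, and the others follow.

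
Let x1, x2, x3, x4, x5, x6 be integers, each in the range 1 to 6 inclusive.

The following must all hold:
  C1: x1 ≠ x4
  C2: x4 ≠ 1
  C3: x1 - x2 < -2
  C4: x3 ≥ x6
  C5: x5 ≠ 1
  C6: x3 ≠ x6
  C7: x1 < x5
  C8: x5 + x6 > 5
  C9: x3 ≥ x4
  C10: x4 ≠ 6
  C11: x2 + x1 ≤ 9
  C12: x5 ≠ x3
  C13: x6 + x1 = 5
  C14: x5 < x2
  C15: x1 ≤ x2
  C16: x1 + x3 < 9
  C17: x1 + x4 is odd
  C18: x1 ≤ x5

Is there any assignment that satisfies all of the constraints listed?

Take x1 = 1, x2 = 5, x3 = 6, x4 = 4, x5 = 2, x6 = 4. Then constraint 3: x1 - x2 = -4; constraint 8: x5 + x6 = 6, and every other listed constraint is also met.

Satisfiable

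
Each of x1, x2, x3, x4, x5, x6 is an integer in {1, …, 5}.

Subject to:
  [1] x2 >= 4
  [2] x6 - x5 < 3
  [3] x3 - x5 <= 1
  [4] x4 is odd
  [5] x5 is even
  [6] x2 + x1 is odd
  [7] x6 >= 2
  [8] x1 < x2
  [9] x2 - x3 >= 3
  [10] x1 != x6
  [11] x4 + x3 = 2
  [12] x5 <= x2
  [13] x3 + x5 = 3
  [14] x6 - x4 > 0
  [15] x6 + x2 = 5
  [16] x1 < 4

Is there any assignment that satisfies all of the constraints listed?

Unsatisfiable

From constraint 7: x6 ≥ 2. From constraint 1: x2 ≥ 4. Hence x6 + x2 ≥ 6. But constraint 15 requires x6 + x2 = 5, and 5 < 6. Contradiction.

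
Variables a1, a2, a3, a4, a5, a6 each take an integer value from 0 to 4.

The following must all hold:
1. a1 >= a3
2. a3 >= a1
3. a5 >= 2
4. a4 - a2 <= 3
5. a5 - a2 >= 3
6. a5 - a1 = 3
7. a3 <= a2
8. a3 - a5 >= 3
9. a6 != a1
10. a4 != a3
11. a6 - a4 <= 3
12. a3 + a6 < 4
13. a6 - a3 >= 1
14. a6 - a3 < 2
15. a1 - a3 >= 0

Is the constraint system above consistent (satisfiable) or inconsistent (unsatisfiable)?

Unsatisfiable

Constraints 4, 5, 8, 11, and 13 give a4 − a6 ≥ -3, a6 − a3 ≥ 1, a3 − a5 ≥ 3, a5 − a2 ≥ 3, a2 − a4 ≥ -3.
Adding all 5 inequalities: the left sides telescope to 0, and the right sides sum to (-3) + 1 + 3 + 3 + (-3) = 1. So 0 ≥ 1, which is false.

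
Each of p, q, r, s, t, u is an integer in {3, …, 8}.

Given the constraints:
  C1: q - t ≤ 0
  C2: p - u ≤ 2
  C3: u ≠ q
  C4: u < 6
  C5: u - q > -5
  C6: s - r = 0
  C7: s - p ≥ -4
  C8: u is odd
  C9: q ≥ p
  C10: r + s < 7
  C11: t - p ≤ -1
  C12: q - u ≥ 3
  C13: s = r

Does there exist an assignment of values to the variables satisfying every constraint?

Constraints 1, 2, 11, and 12 give q − u ≥ 3, u − p ≥ -2, p − t ≥ 1, t − q ≥ 0.
Adding all 4 inequalities: the left sides telescope to 0, and the right sides sum to 3 + (-2) + 1 + 0 = 2. So 0 ≥ 2, which is false.

Unsatisfiable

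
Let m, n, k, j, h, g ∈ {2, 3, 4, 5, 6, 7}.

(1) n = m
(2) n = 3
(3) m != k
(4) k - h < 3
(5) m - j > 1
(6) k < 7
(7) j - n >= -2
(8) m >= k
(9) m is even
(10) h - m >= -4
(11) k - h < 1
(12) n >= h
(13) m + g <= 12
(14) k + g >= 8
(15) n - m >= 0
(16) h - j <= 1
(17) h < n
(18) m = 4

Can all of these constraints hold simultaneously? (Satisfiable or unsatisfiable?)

Constraint 2 fixes n = 3 and constraint 18 fixes m = 4, but constraint 1 requires n = m. Since 3 ≠ 4, contradiction.

Unsatisfiable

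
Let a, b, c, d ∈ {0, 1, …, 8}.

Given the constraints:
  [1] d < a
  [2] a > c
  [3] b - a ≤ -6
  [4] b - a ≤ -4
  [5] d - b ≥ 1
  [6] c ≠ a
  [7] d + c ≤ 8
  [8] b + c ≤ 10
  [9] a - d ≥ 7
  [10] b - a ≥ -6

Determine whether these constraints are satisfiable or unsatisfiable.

Constraints 5, 9, and 10 give d − b ≥ 1, b − a ≥ -6, a − d ≥ 7.
Adding all 3 inequalities: the left sides telescope to 0, and the right sides sum to 1 + (-6) + 7 = 2. So 0 ≥ 2, which is false.

Unsatisfiable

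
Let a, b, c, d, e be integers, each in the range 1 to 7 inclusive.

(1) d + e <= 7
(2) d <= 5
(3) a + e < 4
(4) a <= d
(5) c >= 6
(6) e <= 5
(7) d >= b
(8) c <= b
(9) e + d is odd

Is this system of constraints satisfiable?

From constraints 5 and 8: b ≥ c and c ≥ 6, so b ≥ 6. From constraints 2 and 7: b ≤ d and d ≤ 5, so b ≤ 5. But 5 < 6, so no value of b works.

Unsatisfiable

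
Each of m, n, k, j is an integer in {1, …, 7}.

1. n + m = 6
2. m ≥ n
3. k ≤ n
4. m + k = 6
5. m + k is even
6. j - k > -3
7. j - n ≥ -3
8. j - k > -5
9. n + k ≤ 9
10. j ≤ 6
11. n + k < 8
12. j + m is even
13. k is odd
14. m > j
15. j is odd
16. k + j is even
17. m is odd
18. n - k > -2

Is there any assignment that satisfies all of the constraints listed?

Satisfiable

Setting (m, n, k, j) = (3, 3, 3, 1) satisfies everything: constraint 1: n + m = 6; constraint 4: m + k = 6, and the others follow.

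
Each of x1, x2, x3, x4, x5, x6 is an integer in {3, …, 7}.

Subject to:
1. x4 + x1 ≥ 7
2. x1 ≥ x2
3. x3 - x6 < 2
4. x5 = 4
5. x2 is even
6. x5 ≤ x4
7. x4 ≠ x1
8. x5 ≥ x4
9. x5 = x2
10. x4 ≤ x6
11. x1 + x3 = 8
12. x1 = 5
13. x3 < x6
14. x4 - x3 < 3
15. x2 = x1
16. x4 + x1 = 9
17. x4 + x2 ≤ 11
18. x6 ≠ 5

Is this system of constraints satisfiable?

Constraint 4 fixes x5 = 4 and constraint 12 fixes x1 = 5. Constraints 9 and 15 give x5 = x2 = x1, so x5 = x1. But 4 ≠ 5 — contradiction.

Unsatisfiable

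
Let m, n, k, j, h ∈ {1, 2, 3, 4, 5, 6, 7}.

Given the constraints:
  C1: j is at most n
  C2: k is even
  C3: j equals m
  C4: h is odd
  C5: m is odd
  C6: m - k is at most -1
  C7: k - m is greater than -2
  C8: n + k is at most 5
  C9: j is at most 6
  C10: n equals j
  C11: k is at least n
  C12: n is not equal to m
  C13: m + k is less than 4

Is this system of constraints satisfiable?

Unsatisfiable

From constraints 3 and 10, n = j = m, so n = m. But constraint 12 says n ≠ m. Contradiction.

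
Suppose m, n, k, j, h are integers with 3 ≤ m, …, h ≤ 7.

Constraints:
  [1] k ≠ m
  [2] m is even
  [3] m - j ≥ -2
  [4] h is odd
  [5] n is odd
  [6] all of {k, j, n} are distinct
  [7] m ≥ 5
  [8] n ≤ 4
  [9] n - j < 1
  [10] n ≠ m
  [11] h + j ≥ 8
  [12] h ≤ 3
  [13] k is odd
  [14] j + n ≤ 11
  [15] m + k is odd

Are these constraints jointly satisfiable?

The assignment m = 6, n = 3, k = 7, j = 5, h = 3 works:
  constraint 3 holds since m - j = 1.
  constraint 9 holds since n - j = -2.
  constraint 11 holds since h + j = 8.
The rest check out directly.

Satisfiable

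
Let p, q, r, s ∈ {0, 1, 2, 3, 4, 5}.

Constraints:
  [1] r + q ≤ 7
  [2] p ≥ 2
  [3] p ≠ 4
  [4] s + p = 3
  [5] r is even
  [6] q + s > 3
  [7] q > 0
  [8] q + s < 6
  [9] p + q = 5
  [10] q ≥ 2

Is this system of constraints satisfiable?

One satisfying assignment is p = 2, q = 3, r = 4, s = 1.
For the less obvious constraints — constraint 1: r + q = 7; constraint 4: s + p = 3; constraint 6: q + s = 4 — and the others hold by inspection.

Satisfiable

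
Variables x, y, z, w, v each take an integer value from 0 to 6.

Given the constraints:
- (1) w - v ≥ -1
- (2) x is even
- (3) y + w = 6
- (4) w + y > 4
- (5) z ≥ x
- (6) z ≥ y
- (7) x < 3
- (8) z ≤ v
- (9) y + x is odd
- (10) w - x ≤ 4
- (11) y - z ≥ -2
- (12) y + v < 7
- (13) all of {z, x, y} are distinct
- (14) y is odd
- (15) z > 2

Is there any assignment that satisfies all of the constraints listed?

Setting (x, y, z, w, v) = (2, 1, 3, 5, 3) satisfies everything: constraint 1: w - v = 2; constraint 3: y + w = 6; constraint 4: w + y = 6, and the others follow.

Satisfiable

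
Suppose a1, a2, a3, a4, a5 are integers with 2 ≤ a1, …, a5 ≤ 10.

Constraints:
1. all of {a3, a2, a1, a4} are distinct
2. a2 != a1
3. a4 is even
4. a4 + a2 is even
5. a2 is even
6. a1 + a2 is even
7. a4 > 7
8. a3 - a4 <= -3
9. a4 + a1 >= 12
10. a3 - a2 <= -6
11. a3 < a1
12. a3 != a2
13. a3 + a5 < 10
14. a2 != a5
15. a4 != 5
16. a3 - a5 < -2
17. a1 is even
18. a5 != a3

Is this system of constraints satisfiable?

Satisfiable

Setting (a1, a2, a3, a4, a5) = (4, 10, 2, 8, 7) satisfies everything: constraint 8: a3 - a4 = -6; constraint 9: a4 + a1 = 12; constraint 10: a3 - a2 = -8, and the others follow.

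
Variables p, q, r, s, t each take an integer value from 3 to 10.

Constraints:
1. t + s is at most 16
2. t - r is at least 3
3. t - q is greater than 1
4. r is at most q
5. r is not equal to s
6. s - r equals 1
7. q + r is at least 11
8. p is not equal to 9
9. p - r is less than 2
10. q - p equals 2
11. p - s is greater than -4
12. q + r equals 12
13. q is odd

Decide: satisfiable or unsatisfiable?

Satisfiable

Take p = 5, q = 7, r = 5, s = 6, t = 10. Then constraint 1: t + s = 16; constraint 2: t - r = 5; constraint 3: t - q = 3, and every other listed constraint is also met.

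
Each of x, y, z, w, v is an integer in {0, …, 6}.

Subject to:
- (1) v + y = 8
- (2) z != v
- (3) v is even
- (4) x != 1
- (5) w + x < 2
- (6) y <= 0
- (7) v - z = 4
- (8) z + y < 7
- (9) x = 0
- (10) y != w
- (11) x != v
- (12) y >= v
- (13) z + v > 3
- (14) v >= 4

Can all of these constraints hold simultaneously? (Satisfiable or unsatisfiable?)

From constraints 12 and 14: y ≥ v and v ≥ 4, so y ≥ 4. From constraint 6: y ≤ 0. But 0 < 4, so no value of y works.

Unsatisfiable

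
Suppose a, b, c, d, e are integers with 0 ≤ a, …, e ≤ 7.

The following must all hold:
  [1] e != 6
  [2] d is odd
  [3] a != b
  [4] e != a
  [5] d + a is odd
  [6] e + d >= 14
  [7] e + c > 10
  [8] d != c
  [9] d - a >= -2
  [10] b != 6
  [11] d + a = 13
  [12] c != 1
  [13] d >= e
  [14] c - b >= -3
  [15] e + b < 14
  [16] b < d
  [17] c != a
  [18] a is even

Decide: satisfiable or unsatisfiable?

Satisfiable

Setting (a, b, c, d, e) = (6, 4, 4, 7, 7) satisfies everything: constraint 6: e + d = 14; constraint 7: e + c = 11, and the others follow.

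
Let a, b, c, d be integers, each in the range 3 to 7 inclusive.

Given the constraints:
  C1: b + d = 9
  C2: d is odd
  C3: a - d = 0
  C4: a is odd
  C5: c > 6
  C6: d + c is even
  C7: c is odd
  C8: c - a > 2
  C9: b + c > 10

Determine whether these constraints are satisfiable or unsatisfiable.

Setting (a, b, c, d) = (3, 6, 7, 3) satisfies everything: constraint 1: b + d = 9; constraint 3: a - d = 0; constraint 8: c - a = 4, and the others follow.

Satisfiable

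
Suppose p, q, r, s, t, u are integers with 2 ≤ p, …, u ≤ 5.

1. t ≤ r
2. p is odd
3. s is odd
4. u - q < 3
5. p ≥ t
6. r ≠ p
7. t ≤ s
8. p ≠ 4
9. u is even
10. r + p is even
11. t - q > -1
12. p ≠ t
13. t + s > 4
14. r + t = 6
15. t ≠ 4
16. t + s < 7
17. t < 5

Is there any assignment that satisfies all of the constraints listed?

Satisfiable

Try p = 5, q = 2, r = 3, s = 3, t = 3, u = 2.
Check constraint 4: u - q = 0; constraint 11: t - q = 1; constraint 13: t + s = 6. The remaining constraints are straightforward to verify.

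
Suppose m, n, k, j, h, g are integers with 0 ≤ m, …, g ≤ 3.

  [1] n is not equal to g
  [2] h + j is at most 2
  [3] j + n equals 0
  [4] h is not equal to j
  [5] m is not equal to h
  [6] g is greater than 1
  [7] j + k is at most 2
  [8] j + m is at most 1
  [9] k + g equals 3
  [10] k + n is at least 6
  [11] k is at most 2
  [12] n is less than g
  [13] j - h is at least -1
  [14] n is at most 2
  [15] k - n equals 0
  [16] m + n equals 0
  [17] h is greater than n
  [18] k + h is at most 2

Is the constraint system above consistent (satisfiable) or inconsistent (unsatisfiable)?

Unsatisfiable

From constraint 11: k ≤ 2. From constraint 14: n ≤ 2. Hence k + n ≤ 4. But constraint 10 requires k + n ≥ 6, and 6 > 4. Contradiction.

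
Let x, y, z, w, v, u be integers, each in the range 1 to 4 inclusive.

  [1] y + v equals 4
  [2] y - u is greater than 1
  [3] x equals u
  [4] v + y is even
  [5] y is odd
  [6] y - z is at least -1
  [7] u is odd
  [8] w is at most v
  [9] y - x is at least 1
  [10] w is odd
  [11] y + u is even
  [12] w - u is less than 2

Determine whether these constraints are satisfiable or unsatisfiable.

The assignment x = 1, y = 3, z = 1, w = 1, v = 1, u = 1 works:
  constraint 1 holds since y + v = 4.
  constraint 2 holds since y - u = 2.
The rest check out directly.

Satisfiable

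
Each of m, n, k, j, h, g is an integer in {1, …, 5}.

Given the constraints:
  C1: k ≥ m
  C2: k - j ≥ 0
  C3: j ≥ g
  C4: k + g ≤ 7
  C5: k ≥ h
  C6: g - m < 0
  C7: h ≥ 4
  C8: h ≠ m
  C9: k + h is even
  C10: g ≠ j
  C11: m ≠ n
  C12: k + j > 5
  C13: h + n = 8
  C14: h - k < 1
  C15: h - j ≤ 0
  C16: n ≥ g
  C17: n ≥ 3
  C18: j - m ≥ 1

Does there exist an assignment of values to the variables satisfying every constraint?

One satisfying assignment is m = 2, n = 4, k = 4, j = 4, h = 4, g = 1.
For the less obvious constraints — constraint 2: k - j = 0; constraint 4: k + g = 5 — and the others hold by inspection.

Satisfiable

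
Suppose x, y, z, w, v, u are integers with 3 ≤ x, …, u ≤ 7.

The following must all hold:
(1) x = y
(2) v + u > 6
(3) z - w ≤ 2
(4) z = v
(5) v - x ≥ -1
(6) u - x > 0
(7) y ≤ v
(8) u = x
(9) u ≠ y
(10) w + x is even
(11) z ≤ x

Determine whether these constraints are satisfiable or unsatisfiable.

Unsatisfiable

From constraints 1 and 8, u = x = y, so u = y. But constraint 9 says u ≠ y. Contradiction.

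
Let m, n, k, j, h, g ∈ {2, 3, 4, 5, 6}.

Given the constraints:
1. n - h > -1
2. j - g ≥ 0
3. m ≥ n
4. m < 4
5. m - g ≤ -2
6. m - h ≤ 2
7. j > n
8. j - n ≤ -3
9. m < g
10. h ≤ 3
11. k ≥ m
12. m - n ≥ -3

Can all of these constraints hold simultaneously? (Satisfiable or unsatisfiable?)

Unsatisfiable

Constraints 2, 5, 8, and 12 give g − m ≥ 2, m − n ≥ -3, n − j ≥ 3, j − g ≥ 0.
Adding all 4 inequalities: the left sides telescope to 0, and the right sides sum to 2 + (-3) + 3 + 0 = 2. So 0 ≥ 2, which is false.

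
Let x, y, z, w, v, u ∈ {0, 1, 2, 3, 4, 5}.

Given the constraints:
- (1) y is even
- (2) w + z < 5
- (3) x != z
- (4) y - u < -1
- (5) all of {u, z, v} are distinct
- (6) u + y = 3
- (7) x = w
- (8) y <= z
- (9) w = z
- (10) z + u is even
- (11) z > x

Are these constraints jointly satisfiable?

From constraints 7 and 9, x = w = z, so x = z. But constraint 3 says x ≠ z. Contradiction.

Unsatisfiable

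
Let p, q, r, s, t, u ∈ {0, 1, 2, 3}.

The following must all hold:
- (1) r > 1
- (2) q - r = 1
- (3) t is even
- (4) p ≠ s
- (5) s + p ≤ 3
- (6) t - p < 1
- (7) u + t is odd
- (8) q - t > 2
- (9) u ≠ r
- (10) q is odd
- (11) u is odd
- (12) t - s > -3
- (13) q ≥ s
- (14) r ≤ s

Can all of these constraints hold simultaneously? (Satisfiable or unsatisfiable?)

One satisfying assignment is p = 1, q = 3, r = 2, s = 2, t = 0, u = 3.
For the less obvious constraints — constraint 2: q - r = 1; constraint 5: s + p = 3 — and the others hold by inspection.

Satisfiable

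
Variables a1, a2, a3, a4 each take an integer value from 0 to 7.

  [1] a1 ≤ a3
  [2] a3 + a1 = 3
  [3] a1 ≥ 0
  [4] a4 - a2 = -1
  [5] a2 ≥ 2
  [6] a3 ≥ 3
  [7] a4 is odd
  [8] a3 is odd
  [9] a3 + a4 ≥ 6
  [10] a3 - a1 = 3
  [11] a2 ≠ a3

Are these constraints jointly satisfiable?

Take a1 = 0, a2 = 4, a3 = 3, a4 = 3. Then constraint 2: a3 + a1 = 3; constraint 4: a4 - a2 = -1; constraint 9: a3 + a4 = 6, and every other listed constraint is also met.

Satisfiable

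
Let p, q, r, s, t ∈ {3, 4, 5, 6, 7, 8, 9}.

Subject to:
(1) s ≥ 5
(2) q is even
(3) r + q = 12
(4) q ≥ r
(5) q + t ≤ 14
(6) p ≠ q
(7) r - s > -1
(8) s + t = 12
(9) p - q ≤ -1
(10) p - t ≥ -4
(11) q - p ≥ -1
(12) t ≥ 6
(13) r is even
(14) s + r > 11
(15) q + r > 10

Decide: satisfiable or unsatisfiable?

Satisfiable

Take p = 5, q = 6, r = 6, s = 6, t = 6. Then constraint 3: r + q = 12; constraint 5: q + t = 12; constraint 7: r - s = 0, and every other listed constraint is also met.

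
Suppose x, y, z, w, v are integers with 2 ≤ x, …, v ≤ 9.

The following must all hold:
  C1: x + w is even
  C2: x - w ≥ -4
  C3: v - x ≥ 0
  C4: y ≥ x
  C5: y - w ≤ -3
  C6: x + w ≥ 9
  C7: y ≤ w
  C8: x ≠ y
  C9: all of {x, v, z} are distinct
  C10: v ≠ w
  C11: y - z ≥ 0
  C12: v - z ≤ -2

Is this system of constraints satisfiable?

Constraints 2, 3, 5, 11, and 12 give z − v ≥ 2, v − x ≥ 0, x − w ≥ -4, w − y ≥ 3, y − z ≥ 0.
Adding all 5 inequalities: the left sides telescope to 0, and the right sides sum to 2 + 0 + (-4) + 3 + 0 = 1. So 0 ≥ 1, which is false.

Unsatisfiable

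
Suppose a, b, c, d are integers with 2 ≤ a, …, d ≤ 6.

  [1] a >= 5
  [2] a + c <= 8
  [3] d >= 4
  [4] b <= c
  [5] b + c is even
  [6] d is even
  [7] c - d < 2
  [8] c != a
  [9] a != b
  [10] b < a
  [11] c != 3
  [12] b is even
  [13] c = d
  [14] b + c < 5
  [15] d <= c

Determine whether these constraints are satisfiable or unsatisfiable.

Unsatisfiable

From constraint 1: a ≥ 5. From constraints 3 and 15: c ≥ d ≥ 4. Hence a + c ≥ 9. But constraint 2 requires a + c ≤ 8, and 8 < 9. Contradiction.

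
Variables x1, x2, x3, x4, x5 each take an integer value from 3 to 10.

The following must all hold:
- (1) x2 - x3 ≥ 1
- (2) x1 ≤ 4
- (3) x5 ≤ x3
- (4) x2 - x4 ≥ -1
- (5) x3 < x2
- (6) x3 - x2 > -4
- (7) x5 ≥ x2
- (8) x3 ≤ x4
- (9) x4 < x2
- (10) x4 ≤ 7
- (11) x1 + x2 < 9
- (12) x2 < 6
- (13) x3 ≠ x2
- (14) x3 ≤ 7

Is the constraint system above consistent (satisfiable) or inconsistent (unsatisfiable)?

Constraints 3, 7, 8, and 9 give x3 ≤ x4, x4 < x2, x2 ≤ x5, x5 ≤ x3. Chaining: x3 ≤ x4 < x2 ≤ x5 ≤ x3, which forces x3 < x3 — impossible.

Unsatisfiable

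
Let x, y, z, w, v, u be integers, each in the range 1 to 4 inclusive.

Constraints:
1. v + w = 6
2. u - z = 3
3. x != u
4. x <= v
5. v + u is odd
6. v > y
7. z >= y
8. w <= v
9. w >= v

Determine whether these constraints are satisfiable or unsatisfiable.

Satisfiable

One satisfying assignment is x = 1, y = 1, z = 1, w = 3, v = 3, u = 4.
For the less obvious constraints — constraint 1: v + w = 6; constraint 2: u - z = 3; constraint 5: v + u = 7 is odd — and the others hold by inspection.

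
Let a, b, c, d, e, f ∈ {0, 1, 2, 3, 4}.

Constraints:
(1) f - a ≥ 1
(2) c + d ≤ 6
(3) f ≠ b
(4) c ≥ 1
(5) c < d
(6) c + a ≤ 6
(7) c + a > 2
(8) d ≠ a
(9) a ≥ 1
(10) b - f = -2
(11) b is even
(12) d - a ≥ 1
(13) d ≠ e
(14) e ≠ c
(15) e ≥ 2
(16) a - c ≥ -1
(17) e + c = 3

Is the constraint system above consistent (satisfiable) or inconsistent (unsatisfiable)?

Satisfiable

The assignment a = 3, b = 2, c = 1, d = 4, e = 2, f = 4 works:
  constraint 1 holds since f - a = 1.
  constraint 2 holds since c + d = 5.
  constraint 6 holds since c + a = 4.
The rest check out directly.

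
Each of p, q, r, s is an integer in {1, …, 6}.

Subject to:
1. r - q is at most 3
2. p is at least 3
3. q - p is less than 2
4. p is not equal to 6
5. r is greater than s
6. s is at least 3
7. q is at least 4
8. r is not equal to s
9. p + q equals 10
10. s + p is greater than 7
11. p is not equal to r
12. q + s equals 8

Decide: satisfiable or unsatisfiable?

Setting (p, q, r, s) = (5, 5, 6, 3) satisfies everything: constraint 1: r - q = 1; constraint 3: q - p = 0; constraint 9: p + q = 10, and the others follow.

Satisfiable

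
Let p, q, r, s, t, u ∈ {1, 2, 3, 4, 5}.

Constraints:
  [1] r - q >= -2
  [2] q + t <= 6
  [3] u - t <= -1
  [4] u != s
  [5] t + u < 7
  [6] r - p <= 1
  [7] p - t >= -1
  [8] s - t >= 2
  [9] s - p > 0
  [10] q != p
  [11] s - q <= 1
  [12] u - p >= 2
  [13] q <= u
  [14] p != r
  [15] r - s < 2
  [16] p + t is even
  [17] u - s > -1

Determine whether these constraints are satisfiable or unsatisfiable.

Constraints 1, 3, 6, 8, 11, and 12 give u − p ≥ 2, p − r ≥ -1, r − q ≥ -2, q − s ≥ -1, s − t ≥ 2, t − u ≥ 1.
Adding all 6 inequalities: the left sides telescope to 0, and the right sides sum to 2 + (-1) + (-2) + (-1) + 2 + 1 = 1. So 0 ≥ 1, which is false.

Unsatisfiable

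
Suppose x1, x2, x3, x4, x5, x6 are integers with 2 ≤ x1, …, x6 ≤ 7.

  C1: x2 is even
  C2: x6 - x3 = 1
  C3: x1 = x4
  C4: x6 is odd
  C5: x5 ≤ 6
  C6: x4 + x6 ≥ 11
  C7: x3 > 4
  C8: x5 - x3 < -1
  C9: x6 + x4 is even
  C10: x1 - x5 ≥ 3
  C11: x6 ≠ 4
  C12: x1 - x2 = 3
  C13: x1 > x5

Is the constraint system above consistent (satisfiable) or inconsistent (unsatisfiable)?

Take x1 = 7, x2 = 4, x3 = 6, x4 = 7, x5 = 3, x6 = 7. Then constraint 2: x6 - x3 = 1; constraint 6: x4 + x6 = 14, and every other listed constraint is also met.

Satisfiable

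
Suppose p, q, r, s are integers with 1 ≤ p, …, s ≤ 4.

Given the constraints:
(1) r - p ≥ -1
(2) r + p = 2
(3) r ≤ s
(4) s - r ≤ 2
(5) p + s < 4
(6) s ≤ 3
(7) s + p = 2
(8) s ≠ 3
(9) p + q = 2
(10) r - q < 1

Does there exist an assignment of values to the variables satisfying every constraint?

Take p = 1, q = 1, r = 1, s = 1. Then constraint 1: r - p = 0; constraint 2: r + p = 2, and every other listed constraint is also met.

Satisfiable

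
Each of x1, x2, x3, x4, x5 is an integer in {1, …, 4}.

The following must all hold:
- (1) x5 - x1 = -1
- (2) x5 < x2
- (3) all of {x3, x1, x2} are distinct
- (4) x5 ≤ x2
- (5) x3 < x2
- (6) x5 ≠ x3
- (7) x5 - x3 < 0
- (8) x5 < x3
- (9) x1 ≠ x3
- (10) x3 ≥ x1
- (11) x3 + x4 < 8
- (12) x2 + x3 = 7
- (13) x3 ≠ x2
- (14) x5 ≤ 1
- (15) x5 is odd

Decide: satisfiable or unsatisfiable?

Satisfiable

Take x1 = 2, x2 = 4, x3 = 3, x4 = 4, x5 = 1. Then constraint 1: x5 - x1 = -1; constraint 7: x5 - x3 = -2; constraint 11: x3 + x4 = 7, and every other listed constraint is also met.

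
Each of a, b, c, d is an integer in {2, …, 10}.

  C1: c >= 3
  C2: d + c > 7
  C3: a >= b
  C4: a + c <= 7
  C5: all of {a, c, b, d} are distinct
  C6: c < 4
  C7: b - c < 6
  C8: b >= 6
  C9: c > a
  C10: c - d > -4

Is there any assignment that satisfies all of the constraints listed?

From constraints 3 and 8: a ≥ b ≥ 6. From constraint 1: c ≥ 3. Hence a + c ≥ 9. But constraint 4 requires a + c ≤ 7, and 7 < 9. Contradiction.

Unsatisfiable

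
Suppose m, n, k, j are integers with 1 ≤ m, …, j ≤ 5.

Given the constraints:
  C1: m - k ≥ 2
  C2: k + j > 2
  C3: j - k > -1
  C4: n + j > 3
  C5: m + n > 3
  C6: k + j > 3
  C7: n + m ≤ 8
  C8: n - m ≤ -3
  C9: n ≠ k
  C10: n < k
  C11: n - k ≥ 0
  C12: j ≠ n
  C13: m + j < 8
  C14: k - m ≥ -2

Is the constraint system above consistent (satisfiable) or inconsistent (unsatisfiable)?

Unsatisfiable

Constraints 8, 11, and 14 give n − k ≥ 0, k − m ≥ -2, m − n ≥ 3.
Adding all 3 inequalities: the left sides telescope to 0, and the right sides sum to 0 + (-2) + 3 = 1. So 0 ≥ 1, which is false.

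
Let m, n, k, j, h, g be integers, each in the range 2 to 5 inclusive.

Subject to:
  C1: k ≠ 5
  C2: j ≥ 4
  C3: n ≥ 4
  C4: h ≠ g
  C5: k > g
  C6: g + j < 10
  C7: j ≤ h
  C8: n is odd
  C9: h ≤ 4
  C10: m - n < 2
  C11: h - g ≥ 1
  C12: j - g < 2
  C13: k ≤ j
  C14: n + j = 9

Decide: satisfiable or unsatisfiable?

The assignment m = 4, n = 5, k = 4, j = 4, h = 4, g = 3 works:
  constraint 6 holds since g + j = 7.
  constraint 10 holds since m - n = -1.
The rest check out directly.

Satisfiable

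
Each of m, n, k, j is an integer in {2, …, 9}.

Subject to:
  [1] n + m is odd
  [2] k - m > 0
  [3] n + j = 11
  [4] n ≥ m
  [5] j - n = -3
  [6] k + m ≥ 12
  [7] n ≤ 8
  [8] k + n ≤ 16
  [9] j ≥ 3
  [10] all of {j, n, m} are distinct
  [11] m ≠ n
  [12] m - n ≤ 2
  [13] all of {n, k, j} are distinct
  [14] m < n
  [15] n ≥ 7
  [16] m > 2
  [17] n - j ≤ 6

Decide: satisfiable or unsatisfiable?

The assignment m = 6, n = 7, k = 8, j = 4 works:
  constraint 2 holds since k - m = 2.
  constraint 3 holds since n + j = 11.
The rest check out directly.

Satisfiable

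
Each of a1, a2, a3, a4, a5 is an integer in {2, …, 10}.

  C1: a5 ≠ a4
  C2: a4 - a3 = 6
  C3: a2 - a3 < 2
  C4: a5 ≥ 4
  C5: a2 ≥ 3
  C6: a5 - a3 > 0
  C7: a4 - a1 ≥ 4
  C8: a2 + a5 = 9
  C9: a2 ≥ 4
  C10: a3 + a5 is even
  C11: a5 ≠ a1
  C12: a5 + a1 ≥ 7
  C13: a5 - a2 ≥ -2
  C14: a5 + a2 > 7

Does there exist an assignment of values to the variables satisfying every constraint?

Satisfiable

Try a1 = 4, a2 = 4, a3 = 3, a4 = 9, a5 = 5.
Check constraint 2: a4 - a3 = 6; constraint 3: a2 - a3 = 1; constraint 6: a5 - a3 = 2. The remaining constraints are straightforward to verify.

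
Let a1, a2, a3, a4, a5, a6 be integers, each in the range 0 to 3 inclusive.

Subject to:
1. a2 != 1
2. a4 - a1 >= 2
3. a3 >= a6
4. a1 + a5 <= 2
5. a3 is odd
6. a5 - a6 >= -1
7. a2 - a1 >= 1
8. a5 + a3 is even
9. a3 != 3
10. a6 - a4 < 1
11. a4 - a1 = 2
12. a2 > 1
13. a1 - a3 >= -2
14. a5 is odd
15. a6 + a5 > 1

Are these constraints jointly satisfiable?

Try a1 = 1, a2 = 3, a3 = 1, a4 = 3, a5 = 1, a6 = 1.
Check constraint 2: a4 - a1 = 2; constraint 4: a1 + a5 = 2. The remaining constraints are straightforward to verify.

Satisfiable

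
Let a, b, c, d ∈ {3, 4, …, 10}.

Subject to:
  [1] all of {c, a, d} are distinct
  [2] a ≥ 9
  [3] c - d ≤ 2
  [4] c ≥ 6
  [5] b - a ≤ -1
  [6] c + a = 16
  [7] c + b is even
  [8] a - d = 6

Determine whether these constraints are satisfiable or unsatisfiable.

Setting (a, b, c, d) = (10, 8, 6, 4) satisfies everything: constraint 3: c - d = 2; constraint 5: b - a = -2, and the others follow.

Satisfiable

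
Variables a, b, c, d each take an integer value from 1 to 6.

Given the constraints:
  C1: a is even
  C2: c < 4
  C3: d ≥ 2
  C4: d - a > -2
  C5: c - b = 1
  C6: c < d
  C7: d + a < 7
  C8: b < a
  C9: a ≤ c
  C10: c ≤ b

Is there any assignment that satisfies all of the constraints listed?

Constraints 8, 9, and 10 give b < a, a ≤ c, c ≤ b. Chaining: b < a ≤ c ≤ b, which forces b < b — impossible.

Unsatisfiable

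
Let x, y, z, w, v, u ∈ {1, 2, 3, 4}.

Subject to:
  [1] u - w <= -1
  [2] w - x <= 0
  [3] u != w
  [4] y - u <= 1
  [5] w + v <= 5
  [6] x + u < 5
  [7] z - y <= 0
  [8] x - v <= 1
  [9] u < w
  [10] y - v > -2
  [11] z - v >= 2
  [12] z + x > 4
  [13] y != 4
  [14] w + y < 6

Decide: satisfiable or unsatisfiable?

Unsatisfiable

Constraints 1, 2, 4, 7, 8, and 11 give x − w ≥ 0, w − u ≥ 1, u − y ≥ -1, y − z ≥ 0, z − v ≥ 2, v − x ≥ -1.
Adding all 6 inequalities: the left sides telescope to 0, and the right sides sum to 0 + 1 + (-1) + 0 + 2 + (-1) = 1. So 0 ≥ 1, which is false.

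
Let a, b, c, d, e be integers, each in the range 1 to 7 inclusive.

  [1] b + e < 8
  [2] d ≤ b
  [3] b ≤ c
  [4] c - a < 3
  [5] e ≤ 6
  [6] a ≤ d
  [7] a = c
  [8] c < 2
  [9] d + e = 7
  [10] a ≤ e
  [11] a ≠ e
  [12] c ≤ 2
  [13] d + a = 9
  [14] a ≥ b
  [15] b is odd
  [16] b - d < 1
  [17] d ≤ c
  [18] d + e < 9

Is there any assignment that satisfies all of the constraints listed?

From constraints 12 and 17: d ≤ c ≤ 2. From constraints 5 and 10: a ≤ e ≤ 6. Hence d + a ≤ 8. But constraint 13 requires d + a = 9, and 9 > 8. Contradiction.

Unsatisfiable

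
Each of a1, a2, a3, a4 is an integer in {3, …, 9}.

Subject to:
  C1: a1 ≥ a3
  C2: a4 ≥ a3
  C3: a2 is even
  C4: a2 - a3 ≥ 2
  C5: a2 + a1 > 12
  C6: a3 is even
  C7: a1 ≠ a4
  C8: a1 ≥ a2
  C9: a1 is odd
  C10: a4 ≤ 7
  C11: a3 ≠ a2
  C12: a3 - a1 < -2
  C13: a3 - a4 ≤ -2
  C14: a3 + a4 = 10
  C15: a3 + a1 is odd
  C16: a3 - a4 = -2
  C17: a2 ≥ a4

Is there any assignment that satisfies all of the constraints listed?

Satisfiable

Setting (a1, a2, a3, a4) = (7, 6, 4, 6) satisfies everything: constraint 4: a2 - a3 = 2; constraint 5: a2 + a1 = 13, and the others follow.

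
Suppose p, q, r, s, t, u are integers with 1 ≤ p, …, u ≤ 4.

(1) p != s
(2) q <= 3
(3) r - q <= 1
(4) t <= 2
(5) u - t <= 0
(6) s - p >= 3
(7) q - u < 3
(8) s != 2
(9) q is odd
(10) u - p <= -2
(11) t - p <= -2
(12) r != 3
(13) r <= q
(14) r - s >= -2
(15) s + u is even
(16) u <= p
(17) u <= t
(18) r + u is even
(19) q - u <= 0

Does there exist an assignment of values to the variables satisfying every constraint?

Unsatisfiable

Constraints 3, 5, 6, 11, 14, and 19 give p − t ≥ 2, t − u ≥ 0, u − q ≥ 0, q − r ≥ -1, r − s ≥ -2, s − p ≥ 3.
Adding all 6 inequalities: the left sides telescope to 0, and the right sides sum to 2 + 0 + 0 + (-1) + (-2) + 3 = 2. So 0 ≥ 2, which is false.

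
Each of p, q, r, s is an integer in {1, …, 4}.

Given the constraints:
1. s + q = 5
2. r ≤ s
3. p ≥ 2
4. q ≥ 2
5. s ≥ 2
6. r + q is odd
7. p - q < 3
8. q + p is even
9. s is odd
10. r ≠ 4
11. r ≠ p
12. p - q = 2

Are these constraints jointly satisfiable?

The assignment p = 4, q = 2, r = 3, s = 3 works:
  constraint 1 holds since s + q = 5.
  constraint 7 holds since p - q = 2.
The rest check out directly.

Satisfiable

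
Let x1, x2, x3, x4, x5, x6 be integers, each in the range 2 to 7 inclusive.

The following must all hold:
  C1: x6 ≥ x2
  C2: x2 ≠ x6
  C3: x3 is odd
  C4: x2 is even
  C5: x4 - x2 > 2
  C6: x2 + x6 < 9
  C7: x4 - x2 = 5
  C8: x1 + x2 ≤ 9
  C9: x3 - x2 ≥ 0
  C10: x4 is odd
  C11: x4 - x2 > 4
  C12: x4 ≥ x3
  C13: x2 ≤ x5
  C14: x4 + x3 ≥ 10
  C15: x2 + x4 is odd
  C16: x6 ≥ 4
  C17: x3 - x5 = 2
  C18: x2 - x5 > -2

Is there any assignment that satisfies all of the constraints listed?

Satisfiable

One satisfying assignment is x1 = 5, x2 = 2, x3 = 5, x4 = 7, x5 = 3, x6 = 4.
For the less obvious constraints — constraint 5: x4 - x2 = 5; constraint 6: x2 + x6 = 6; constraint 7: x4 - x2 = 5 — and the others hold by inspection.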